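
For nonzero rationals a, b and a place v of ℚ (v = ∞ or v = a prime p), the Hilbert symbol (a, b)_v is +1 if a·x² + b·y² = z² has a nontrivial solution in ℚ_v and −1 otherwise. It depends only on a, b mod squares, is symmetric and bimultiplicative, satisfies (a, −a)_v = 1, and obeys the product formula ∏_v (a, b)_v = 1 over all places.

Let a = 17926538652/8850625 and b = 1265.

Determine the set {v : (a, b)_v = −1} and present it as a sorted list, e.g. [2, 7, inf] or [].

[5, 23]

(a, b) ≡ (23, 1265) mod (ℚ^×)²; places V = {2, 3, 5, 7, 11, 17, 23, 47, ∞}.
(a,b)_11: α=2, u≡3; β=1, v≡5 (mod 11); (3|11)=+1, (5|11)=+1; sign (−1)^0·+1^1·+1^2 = +1.
(a,b)_5: α=-4, u≡2; β=1, v≡3 (mod 5); (2|5)=-1, (3|5)=-1; sign (−1)^0·-1^1·-1^-4 = -1.
(a,b)_3: α=6, u≡2; β=0, v≡2 (mod 3); (2|3)=-1, (2|3)=-1; sign (−1)^0·-1^0·-1^6 = +1.
(a,b)_2: α=2, β=0; u≡7, v≡1 (mod 8); ε(u)ε(v)=1·0, αω(v)=2·0, βω(u)=0·0; sum ≡ 0  ⇒  +1.
(a,b)_23: α=1, u≡6; β=1, v≡9 (mod 23); (6|23)=+1, (9|23)=+1; sign (−1)^1·+1^1·+1^1 = -1.
(a,b)_47: α=2, u≡26; β=0, v≡43 (mod 47); (26|47)=-1, (43|47)=-1; sign (−1)^0·-1^0·-1^2 = +1.
(a,b)_17: α=-2, u≡12; β=0, v≡7 (mod 17); (12|17)=-1, (7|17)=-1; sign (−1)^0·-1^0·-1^-2 = +1.
(a,b)_∞: sgn(23)=+, sgn(1265)=+, so +1.
(a,b)_7: α=-2, u≡2; β=0, v≡5 (mod 7); (2|7)=+1, (5|7)=-1; sign (−1)^0·+1^0·-1^-2 = +1.
|Ram(23, 1265)| = 2, even; anisotropic at {5, 23}.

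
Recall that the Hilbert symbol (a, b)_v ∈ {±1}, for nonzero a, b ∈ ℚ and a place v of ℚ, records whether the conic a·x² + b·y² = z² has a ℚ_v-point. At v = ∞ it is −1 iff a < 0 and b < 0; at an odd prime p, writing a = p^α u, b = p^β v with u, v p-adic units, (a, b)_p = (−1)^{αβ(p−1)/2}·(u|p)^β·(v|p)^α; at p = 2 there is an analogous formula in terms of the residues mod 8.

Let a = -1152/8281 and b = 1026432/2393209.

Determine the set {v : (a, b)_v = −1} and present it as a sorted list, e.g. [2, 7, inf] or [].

Mod squares: a ≡ -2, b ≡ 22. Check v ∈ {∞, 2, 3, 7, 11, 13, 17}.
v=11: a=11^0·(≡4), b=11^1·(≡2) mod 11; (4|11)=+1, (2|11)=-1; (−1)^{0·1·5}·(+1)^1·(-1)^0 = +1.
v=2: v_2(a)=7, v_2(b)=7; units ≡ 7, 3 (mod 8); ε·ε+αω+βω = 1·1+7·1+7·0 ≡ 0  ⇒  (a,b)_2 = +1.
v=17: a=17^0·(≡2), b=17^-2·(≡3) mod 17; (2|17)=+1, (3|17)=-1; (−1)^{0·-2·8}·(+1)^-2·(-1)^0 = +1.
v=13: a=13^-2·(≡7), b=13^-2·(≡1) mod 13; (7|13)=-1, (1|13)=+1; (−1)^{-2·-2·6}·(-1)^-2·(+1)^-2 = +1.
v=3: a=3^2·(≡1), b=3^6·(≡1) mod 3; (1|3)=+1, (1|3)=+1; (−1)^{2·6·1}·(+1)^6·(+1)^2 = +1.
v=∞: -2 < 0 and 22 > 0  ⇒  (a,b)_∞ = +1.
v=7: a=7^-2·(≡3), b=7^-2·(≡4) mod 7; (3|7)=-1, (4|7)=+1; (−1)^{-2·-2·3}·(-1)^-2·(+1)^-2 = +1.
Every local symbol is +1, so the conic -2·x² + 22·y² = z² has ℚ_v-points for all v and hence a ℚ-point; (a, b / ℚ) ≅ M_2(ℚ).

[]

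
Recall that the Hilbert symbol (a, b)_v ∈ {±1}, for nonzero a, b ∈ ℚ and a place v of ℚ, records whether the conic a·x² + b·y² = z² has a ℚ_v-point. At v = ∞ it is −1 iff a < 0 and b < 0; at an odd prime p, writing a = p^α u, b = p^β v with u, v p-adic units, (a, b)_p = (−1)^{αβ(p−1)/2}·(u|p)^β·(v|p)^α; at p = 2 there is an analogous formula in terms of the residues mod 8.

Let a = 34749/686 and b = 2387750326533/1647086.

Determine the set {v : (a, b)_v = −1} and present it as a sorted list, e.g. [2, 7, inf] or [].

(a, b) ≡ (6006, 182) mod (ℚ^×)²; places V = {2, 3, 7, 11, 13, 37, ∞}.
(a,b)_2: α=-1, β=-1; u≡3, v≡3 (mod 8); ε(u)ε(v)=1·1, αω(v)=-1·1, βω(u)=-1·1; sum ≡ 1  ⇒  -1.
(a,b)_3: α=5, u≡1; β=8, v≡2 (mod 3); (1|3)=+1, (2|3)=-1; sign (−1)^0·+1^8·-1^5 = -1.
(a,b)_11: α=1, u≡6; β=2, v≡2 (mod 11); (6|11)=-1, (2|11)=-1; sign (−1)^0·-1^2·-1^1 = -1.
(a,b)_7: α=-3, u≡4; β=-7, v≡6 (mod 7); (4|7)=+1, (6|7)=-1; sign (−1)^1·+1^-7·-1^-3 = +1.
(a,b)_37: α=0, u≡4; β=2, v≡16 (mod 37); (4|37)=+1, (16|37)=+1; sign (−1)^0·+1^2·+1^0 = +1.
(a,b)_13: α=1, u≡6; β=3, v≡12 (mod 13); (6|13)=-1, (12|13)=+1; sign (−1)^0·-1^3·+1^1 = -1.
(a,b)_∞: sgn(6006)=+, sgn(182)=+, so +1.
|Ram(6006, 182)| = 4, even; anisotropic at {2, 3, 11, 13}.

[2, 3, 11, 13]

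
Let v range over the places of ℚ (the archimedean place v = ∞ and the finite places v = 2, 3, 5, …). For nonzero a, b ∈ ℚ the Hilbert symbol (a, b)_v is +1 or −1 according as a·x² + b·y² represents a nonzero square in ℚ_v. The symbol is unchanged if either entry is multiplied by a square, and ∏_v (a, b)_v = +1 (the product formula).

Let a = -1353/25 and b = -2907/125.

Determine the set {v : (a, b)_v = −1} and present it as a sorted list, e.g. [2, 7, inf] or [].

Mod squares: a ≡ -1353, b ≡ -1615. Check v ∈ {∞, 2, 3, 5, 11, 17, 19, 41}.
v=19: a=19^0·(≡12), b=19^1·(≡12) mod 19; (12|19)=-1, (12|19)=-1; (−1)^{0·1·9}·(-1)^1·(-1)^0 = -1.
v=5: a=5^-2·(≡2), b=5^-3·(≡3) mod 5; (2|5)=-1, (3|5)=-1; (−1)^{-2·-3·2}·(-1)^-3·(-1)^-2 = -1.
v=41: a=41^1·(≡20), b=41^0·(≡2) mod 41; (20|41)=+1, (2|41)=+1; (−1)^{1·0·20}·(+1)^0·(+1)^1 = +1.
v=11: a=11^1·(≡3), b=11^0·(≡2) mod 11; (3|11)=+1, (2|11)=-1; (−1)^{1·0·5}·(+1)^0·(-1)^1 = -1.
v=2: v_2(a)=0, v_2(b)=0; units ≡ 7, 1 (mod 8); ε·ε+αω+βω = 1·0+0·0+0·0 ≡ 0  ⇒  (a,b)_2 = +1.
v=17: a=17^0·(≡3), b=17^1·(≡14) mod 17; (3|17)=-1, (14|17)=-1; (−1)^{0·1·8}·(-1)^1·(-1)^0 = -1.
v=3: a=3^1·(≡2), b=3^2·(≡2) mod 3; (2|3)=-1, (2|3)=-1; (−1)^{1·2·1}·(-1)^2·(-1)^1 = -1.
v=∞: -1353 < 0 and -1615 < 0  ⇒  (a,b)_∞ = -1.
|Ram(-1353, -1615)| = 6, even; anisotropic at {3, 5, 11, 17, 19, ∞}.

[3, 5, 11, 17, 19, inf]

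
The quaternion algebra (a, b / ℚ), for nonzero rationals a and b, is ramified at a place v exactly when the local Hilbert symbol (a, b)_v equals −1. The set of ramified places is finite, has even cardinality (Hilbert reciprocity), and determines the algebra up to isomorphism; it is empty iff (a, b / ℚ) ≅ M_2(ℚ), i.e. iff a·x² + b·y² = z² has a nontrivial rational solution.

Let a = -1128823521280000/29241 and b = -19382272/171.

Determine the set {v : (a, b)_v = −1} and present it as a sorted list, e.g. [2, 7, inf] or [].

[2, inf]

(a, b) ≡ (-13, -133) mod (ℚ^×)²; places V = {2, 3, 5, 7, 13, 19, ∞}.
(a,b)_5: α=4, u≡2; β=0, v≡3 (mod 5); (2|5)=-1, (3|5)=-1; sign (−1)^0·-1^0·-1^4 = +1.
(a,b)_7: α=2, u≡1; β=1, v≡1 (mod 7); (1|7)=+1, (1|7)=+1; sign (−1)^0·+1^1·+1^2 = +1.
(a,b)_19: α=-2, u≡1; β=-1, v≡3 (mod 19); (1|19)=+1, (3|19)=-1; sign (−1)^0·+1^-1·-1^-2 = +1.
(a,b)_13: α=3, u≡4; β=2, v≡12 (mod 13); (4|13)=+1, (12|13)=+1; sign (−1)^0·+1^2·+1^3 = +1.
(a,b)_3: α=-4, u≡2; β=-2, v≡2 (mod 3); (2|3)=-1, (2|3)=-1; sign (−1)^0·-1^-2·-1^-4 = +1.
(a,b)_2: α=24, β=14; u≡3, v≡3 (mod 8); ε(u)ε(v)=1·1, αω(v)=24·1, βω(u)=14·1; sum ≡ 1  ⇒  -1.
(a,b)_∞: sgn(-13)=−, sgn(-133)=−, so -1.
Ram(-13, -133) = {2, ∞}; no ℚ_2-point on the conic.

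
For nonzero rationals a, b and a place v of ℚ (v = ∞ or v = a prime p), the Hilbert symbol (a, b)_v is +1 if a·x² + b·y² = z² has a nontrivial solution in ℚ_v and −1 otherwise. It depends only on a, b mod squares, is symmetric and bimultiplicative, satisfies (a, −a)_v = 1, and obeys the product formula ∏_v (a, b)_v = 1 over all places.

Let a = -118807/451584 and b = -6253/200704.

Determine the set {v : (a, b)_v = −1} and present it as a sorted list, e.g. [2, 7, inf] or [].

[37, inf]

Mod squares: a ≡ -703, b ≡ -37. Check v ∈ {∞, 2, 3, 7, 13, 19, 37}.
v=2: v_2(a)=-10, v_2(b)=-12; units ≡ 1, 3 (mod 8); ε·ε+αω+βω = 0·1+-10·1+-12·0 ≡ 0  ⇒  (a,b)_2 = +1.
v=37: a=37^1·(≡29), b=37^1·(≡1) mod 37; (29|37)=-1, (1|37)=+1; (−1)^{1·1·18}·(-1)^1·(+1)^1 = -1.
v=7: a=7^-2·(≡1), b=7^-2·(≡5) mod 7; (1|7)=+1, (5|7)=-1; (−1)^{-2·-2·3}·(+1)^-2·(-1)^-2 = +1.
v=13: a=13^2·(≡4), b=13^2·(≡8) mod 13; (4|13)=+1, (8|13)=-1; (−1)^{2·2·6}·(+1)^2·(-1)^2 = +1.
v=∞: -703 < 0 and -37 < 0  ⇒  (a,b)_∞ = -1.
v=19: a=19^1·(≡5), b=19^0·(≡16) mod 19; (5|19)=+1, (16|19)=+1; (−1)^{1·0·9}·(+1)^0·(+1)^1 = +1.
v=3: a=3^-2·(≡2), b=3^0·(≡2) mod 3; (2|3)=-1, (2|3)=-1; (−1)^{-2·0·1}·(-1)^0·(-1)^-2 = +1.
|Ram(-703, -37)| = 2, even; anisotropic at {37, ∞}.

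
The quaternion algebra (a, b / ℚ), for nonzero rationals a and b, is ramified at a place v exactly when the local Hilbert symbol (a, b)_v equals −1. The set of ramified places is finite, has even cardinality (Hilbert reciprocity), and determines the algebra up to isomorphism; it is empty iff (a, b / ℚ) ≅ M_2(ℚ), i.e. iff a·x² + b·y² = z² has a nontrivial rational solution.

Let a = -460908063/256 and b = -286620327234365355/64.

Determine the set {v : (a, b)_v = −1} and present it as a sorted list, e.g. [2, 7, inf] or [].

[3, 5, 7, 11, 17, inf]

(a, b) ≡ (-12903, -595) mod (ℚ^×)²; places V = {2, 3, 5, 7, 11, 17, 23, ∞}.
(a,b)_17: α=1, u≡7; β=3, v≡9 (mod 17); (7|17)=-1, (9|17)=+1; sign (−1)^0·-1^3·+1^1 = -1.
(a,b)_∞: sgn(-12903)=−, sgn(-595)=−, so -1.
(a,b)_11: α=1, u≡9; β=2, v≡7 (mod 11); (9|11)=+1, (7|11)=-1; sign (−1)^0·+1^2·-1^1 = -1.
(a,b)_2: α=-8, β=-6; u≡1, v≡5 (mod 8); ε(u)ε(v)=0·0, αω(v)=-8·1, βω(u)=-6·0; sum ≡ 0  ⇒  +1.
(a,b)_7: α=2, u≡3; β=3, v≡5 (mod 7); (3|7)=-1, (5|7)=-1; sign (−1)^0·-1^3·-1^2 = -1.
(a,b)_5: α=0, u≡2; β=1, v≡1 (mod 5); (2|5)=-1, (1|5)=+1; sign (−1)^0·-1^1·+1^0 = -1.
(a,b)_3: α=7, u≡1; β=12, v≡2 (mod 3); (1|3)=+1, (2|3)=-1; sign (−1)^0·+1^12·-1^7 = -1.
(a,b)_23: α=1, u≡17; β=2, v≡2 (mod 23); (17|23)=-1, (2|23)=+1; sign (−1)^0·-1^2·+1^1 = +1.
|Ram(-12903, -595)| = 6, even; anisotropic at {3, 5, 7, 11, 17, ∞}.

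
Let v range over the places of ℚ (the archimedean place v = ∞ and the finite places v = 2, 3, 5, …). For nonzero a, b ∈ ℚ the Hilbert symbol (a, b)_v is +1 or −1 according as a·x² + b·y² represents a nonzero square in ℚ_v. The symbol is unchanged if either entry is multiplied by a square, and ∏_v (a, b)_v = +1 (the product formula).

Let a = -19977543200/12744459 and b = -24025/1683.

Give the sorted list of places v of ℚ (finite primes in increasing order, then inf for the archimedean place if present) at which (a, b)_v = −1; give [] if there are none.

[2, 11, 17, 19, 37, inf]

Mod squares: a ≡ -693158, b ≡ -187. Check v ∈ {∞, 2, 3, 5, 7, 11, 13, 17, 19, 29, 31, 37}.
v=37: a=37^3·(≡9), b=37^0·(≡24) mod 37; (9|37)=+1, (24|37)=-1; (−1)^{3·0·18}·(+1)^0·(-1)^3 = -1.
v=29: a=29^1·(≡16), b=29^0·(≡16) mod 29; (16|29)=+1, (16|29)=+1; (−1)^{1·0·14}·(+1)^0·(+1)^1 = +1.
v=11: a=11^0·(≡6), b=11^-1·(≡1) mod 11; (6|11)=-1, (1|11)=+1; (−1)^{0·-1·5}·(-1)^-1·(+1)^0 = -1.
v=3: a=3^-4·(≡1), b=3^-2·(≡2) mod 3; (1|3)=+1, (2|3)=-1; (−1)^{-4·-2·1}·(+1)^-2·(-1)^-4 = +1.
v=2: v_2(a)=5, v_2(b)=0; units ≡ 5, 5 (mod 8); ε·ε+αω+βω = 0·0+5·1+0·1 ≡ 1  ⇒  (a,b)_2 = -1.
v=∞: -693158 < 0 and -187 < 0  ⇒  (a,b)_∞ = -1.
v=13: a=13^-2·(≡2), b=13^0·(≡2) mod 13; (2|13)=-1, (2|13)=-1; (−1)^{-2·0·6}·(-1)^0·(-1)^-2 = +1.
v=17: a=17^1·(≡16), b=17^-1·(≡7) mod 17; (16|17)=+1, (7|17)=-1; (−1)^{1·-1·8}·(+1)^-1·(-1)^1 = -1.
v=19: a=19^-1·(≡9), b=19^0·(≡13) mod 19; (9|19)=+1, (13|19)=-1; (−1)^{-1·0·9}·(+1)^0·(-1)^-1 = -1.
v=31: a=31^0·(≡1), b=31^2·(≡11) mod 31; (1|31)=+1, (11|31)=-1; (−1)^{0·2·15}·(+1)^2·(-1)^0 = +1.
v=5: a=5^2·(≡3), b=5^2·(≡3) mod 5; (3|5)=-1, (3|5)=-1; (−1)^{2·2·2}·(-1)^2·(-1)^2 = +1.
v=7: a=7^-2·(≡6), b=7^0·(≡2) mod 7; (6|7)=-1, (2|7)=+1; (−1)^{-2·0·3}·(-1)^0·(+1)^-2 = +1.
(-693158, -187 / ℚ) ramifies at {2, 11, 17, 19, 37, ∞}: a division algebra.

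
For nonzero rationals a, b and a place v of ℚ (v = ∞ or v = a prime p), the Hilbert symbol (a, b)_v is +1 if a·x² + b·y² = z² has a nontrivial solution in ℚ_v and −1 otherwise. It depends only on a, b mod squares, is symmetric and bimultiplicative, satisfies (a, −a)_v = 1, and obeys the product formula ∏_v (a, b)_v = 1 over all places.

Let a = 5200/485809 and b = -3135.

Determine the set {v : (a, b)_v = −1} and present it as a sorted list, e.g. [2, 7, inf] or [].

[5, 11, 13, 19]

(a, b) ≡ (13, -3135) mod (ℚ^×)²; places V = {2, 3, 5, 11, 13, 17, 19, 41, ∞}.
(a,b)_19: α=0, u≡3; β=1, v≡6 (mod 19); (3|19)=-1, (6|19)=+1; sign (−1)^0·-1^1·+1^0 = -1.
(a,b)_17: α=-2, u≡1; β=0, v≡10 (mod 17); (1|17)=+1, (10|17)=-1; sign (−1)^0·+1^0·-1^-2 = +1.
(a,b)_3: α=0, u≡1; β=1, v≡2 (mod 3); (1|3)=+1, (2|3)=-1; sign (−1)^0·+1^1·-1^0 = +1.
(a,b)_∞: sgn(13)=+, sgn(-3135)=−, so +1.
(a,b)_5: α=2, u≡2; β=1, v≡3 (mod 5); (2|5)=-1, (3|5)=-1; sign (−1)^0·-1^1·-1^2 = -1.
(a,b)_41: α=-2, u≡17; β=0, v≡22 (mod 41); (17|41)=-1, (22|41)=-1; sign (−1)^0·-1^0·-1^-2 = +1.
(a,b)_11: α=0, u≡6; β=1, v≡1 (mod 11); (6|11)=-1, (1|11)=+1; sign (−1)^0·-1^1·+1^0 = -1.
(a,b)_13: α=1, u≡3; β=0, v≡11 (mod 13); (3|13)=+1, (11|13)=-1; sign (−1)^0·+1^0·-1^1 = -1.
(a,b)_2: α=4, β=0; u≡5, v≡1 (mod 8); ε(u)ε(v)=0·0, αω(v)=4·0, βω(u)=0·1; sum ≡ 0  ⇒  +1.
Ram(13, -3135) = {5, 11, 13, 19}; no ℚ_5-point on the conic.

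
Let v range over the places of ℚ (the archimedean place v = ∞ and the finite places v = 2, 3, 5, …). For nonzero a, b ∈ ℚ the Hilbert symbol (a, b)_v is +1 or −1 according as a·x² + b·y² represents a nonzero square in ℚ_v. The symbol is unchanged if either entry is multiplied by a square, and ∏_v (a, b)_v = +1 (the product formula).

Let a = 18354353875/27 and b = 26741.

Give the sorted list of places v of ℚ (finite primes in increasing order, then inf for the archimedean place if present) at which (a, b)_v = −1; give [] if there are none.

[3, 19]

Mod squares: a ≡ 62985, b ≡ 221. Check v ∈ {∞, 2, 3, 5, 11, 13, 17, 19}.
v=∞: 62985 > 0 and 221 > 0  ⇒  (a,b)_∞ = +1.
v=13: a=13^1·(≡3), b=13^1·(≡3) mod 13; (3|13)=+1, (3|13)=+1; (−1)^{1·1·6}·(+1)^1·(+1)^1 = +1.
v=2: v_2(a)=0, v_2(b)=0; units ≡ 1, 5 (mod 8); ε·ε+αω+βω = 0·0+0·1+0·0 ≡ 0  ⇒  (a,b)_2 = +1.
v=19: a=19^1·(≡6), b=19^0·(≡8) mod 19; (6|19)=+1, (8|19)=-1; (−1)^{1·0·9}·(+1)^0·(-1)^1 = -1.
v=3: a=3^-3·(≡1), b=3^0·(≡2) mod 3; (1|3)=+1, (2|3)=-1; (−1)^{-3·0·1}·(+1)^0·(-1)^-3 = -1.
v=5: a=5^3·(≡3), b=5^0·(≡1) mod 5; (3|5)=-1, (1|5)=+1; (−1)^{3·0·2}·(-1)^0·(+1)^3 = +1.
v=17: a=17^3·(≡4), b=17^1·(≡9) mod 17; (4|17)=+1, (9|17)=+1; (−1)^{3·1·8}·(+1)^1·(+1)^3 = +1.
v=11: a=11^2·(≡6), b=11^2·(≡1) mod 11; (6|11)=-1, (1|11)=+1; (−1)^{2·2·5}·(-1)^2·(+1)^2 = +1.
Ram(62985, 221) = {3, 19}; no ℚ_3-point on the conic.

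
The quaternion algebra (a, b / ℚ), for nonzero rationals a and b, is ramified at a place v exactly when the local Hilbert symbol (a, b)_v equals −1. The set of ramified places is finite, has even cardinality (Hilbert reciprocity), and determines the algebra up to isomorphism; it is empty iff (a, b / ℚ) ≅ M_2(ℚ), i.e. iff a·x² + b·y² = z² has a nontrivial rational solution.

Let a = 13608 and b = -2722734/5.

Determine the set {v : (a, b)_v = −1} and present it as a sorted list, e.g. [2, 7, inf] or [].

Mod squares: a ≡ 42, b ≡ -70. Check v ∈ {∞, 2, 3, 5, 7}.
v=7: a=7^1·(≡5), b=7^5·(≡4) mod 7; (5|7)=-1, (4|7)=+1; (−1)^{1·5·3}·(-1)^5·(+1)^1 = +1.
v=2: v_2(a)=3, v_2(b)=1; units ≡ 5, 5 (mod 8); ε·ε+αω+βω = 0·0+3·1+1·1 ≡ 0  ⇒  (a,b)_2 = +1.
v=5: a=5^0·(≡3), b=5^-1·(≡1) mod 5; (3|5)=-1, (1|5)=+1; (−1)^{0·-1·2}·(-1)^-1·(+1)^0 = -1.
v=∞: 42 > 0 and -70 < 0  ⇒  (a,b)_∞ = +1.
v=3: a=3^5·(≡2), b=3^4·(≡2) mod 3; (2|3)=-1, (2|3)=-1; (−1)^{5·4·1}·(-1)^4·(-1)^5 = -1.
Ram(42, -70) = {3, 5}; no ℚ_3-point on the conic.

[3, 5]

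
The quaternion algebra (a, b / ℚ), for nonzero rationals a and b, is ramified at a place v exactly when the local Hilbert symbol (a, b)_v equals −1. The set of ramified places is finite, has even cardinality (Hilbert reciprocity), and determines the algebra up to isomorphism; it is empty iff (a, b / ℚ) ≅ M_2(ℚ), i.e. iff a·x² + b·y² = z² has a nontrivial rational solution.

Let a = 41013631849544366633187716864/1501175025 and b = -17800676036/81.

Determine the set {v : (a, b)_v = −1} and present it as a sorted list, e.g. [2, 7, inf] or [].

(a, b) ≡ (21359, -27401) mod (ℚ^×)²; places V = {2, 3, 5, 7, 11, 13, 23, 31, 41, 47, 53, ∞}.
(a,b)_5: α=-2, u≡4; β=0, v≡4 (mod 5); (4|5)=+1, (4|5)=+1; sign (−1)^0·+1^0·+1^-2 = +1.
(a,b)_11: α=4, u≡6; β=1, v≡8 (mod 11); (6|11)=-1, (8|11)=-1; sign (−1)^0·-1^1·-1^4 = -1.
(a,b)_∞: sgn(21359)=+, sgn(-27401)=−, so +1.
(a,b)_2: α=8, β=2; u≡7, v≡7 (mod 8); ε(u)ε(v)=1·1, αω(v)=8·0, βω(u)=2·0; sum ≡ 1  ⇒  -1.
(a,b)_31: α=5, u≡19; β=2, v≡17 (mod 31); (19|31)=+1, (17|31)=-1; sign (−1)^0·+1^2·-1^5 = -1.
(a,b)_13: α=3, u≡6; β=2, v≡9 (mod 13); (6|13)=-1, (9|13)=+1; sign (−1)^0·-1^2·+1^3 = +1.
(a,b)_53: α=3, u≡3; β=1, v≡24 (mod 53); (3|53)=-1, (24|53)=+1; sign (−1)^0·-1^1·+1^3 = -1.
(a,b)_41: α=-2, u≡23; β=0, v≡6 (mod 41); (23|41)=+1, (6|41)=-1; sign (−1)^0·+1^0·-1^-2 = +1.
(a,b)_47: α=2, u≡4; β=1, v≡21 (mod 47); (4|47)=+1, (21|47)=+1; sign (−1)^0·+1^1·+1^2 = +1.
(a,b)_23: α=2, u≡14; β=0, v≡7 (mod 23); (14|23)=-1, (7|23)=-1; sign (−1)^0·-1^0·-1^2 = +1.
(a,b)_3: α=-6, u≡2; β=-4, v≡1 (mod 3); (2|3)=-1, (1|3)=+1; sign (−1)^0·-1^-4·+1^-6 = +1.
(a,b)_7: α=-2, u≡2; β=0, v≡1 (mod 7); (2|7)=+1, (1|7)=+1; sign (−1)^0·+1^0·+1^-2 = +1.
Ram(21359, -27401) = {2, 11, 31, 53}; no ℚ_2-point on the conic.

[2, 11, 31, 53]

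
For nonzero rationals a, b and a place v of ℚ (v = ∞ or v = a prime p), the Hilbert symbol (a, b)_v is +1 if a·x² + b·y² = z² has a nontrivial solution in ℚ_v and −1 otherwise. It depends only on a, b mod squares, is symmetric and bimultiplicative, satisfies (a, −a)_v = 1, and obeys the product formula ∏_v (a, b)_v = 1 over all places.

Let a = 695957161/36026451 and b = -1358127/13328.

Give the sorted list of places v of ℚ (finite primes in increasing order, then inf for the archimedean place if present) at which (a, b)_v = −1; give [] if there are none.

[19, 23]

Mod squares: a ≡ 19, b ≡ -391. Check v ∈ {∞, 2, 3, 7, 17, 19, 23, 31, 37}.
v=2: v_2(a)=0, v_2(b)=-4; units ≡ 3, 1 (mod 8); ε·ε+αω+βω = 1·0+0·0+-4·1 ≡ 0  ⇒  (a,b)_2 = +1.
v=31: a=31^2·(≡4), b=31^0·(≡24) mod 31; (4|31)=+1, (24|31)=-1; (−1)^{2·0·15}·(+1)^0·(-1)^2 = +1.
v=37: a=37^2·(≡17), b=37^0·(≡4) mod 37; (17|37)=-1, (4|37)=+1; (−1)^{2·0·18}·(-1)^0·(+1)^2 = +1.
v=19: a=19^-1·(≡1), b=19^0·(≡14) mod 19; (1|19)=+1, (14|19)=-1; (−1)^{-1·0·9}·(+1)^0·(-1)^-1 = -1.
v=17: a=17^-2·(≡4), b=17^-1·(≡10) mod 17; (4|17)=+1, (10|17)=-1; (−1)^{-2·-1·8}·(+1)^-1·(-1)^-2 = +1.
v=23: a=23^2·(≡17), b=23^1·(≡16) mod 23; (17|23)=-1, (16|23)=+1; (−1)^{2·1·11}·(-1)^1·(+1)^2 = -1.
v=7: a=7^0·(≡3), b=7^-2·(≡1) mod 7; (3|7)=-1, (1|7)=+1; (−1)^{0·-2·3}·(-1)^-2·(+1)^0 = +1.
v=3: a=3^-8·(≡1), b=3^10·(≡2) mod 3; (1|3)=+1, (2|3)=-1; (−1)^{-8·10·1}·(+1)^10·(-1)^-8 = +1.
v=∞: 19 > 0 and -391 < 0  ⇒  (a,b)_∞ = +1.
Ram(19, -391) = {19, 23}; no ℚ_19-point on the conic.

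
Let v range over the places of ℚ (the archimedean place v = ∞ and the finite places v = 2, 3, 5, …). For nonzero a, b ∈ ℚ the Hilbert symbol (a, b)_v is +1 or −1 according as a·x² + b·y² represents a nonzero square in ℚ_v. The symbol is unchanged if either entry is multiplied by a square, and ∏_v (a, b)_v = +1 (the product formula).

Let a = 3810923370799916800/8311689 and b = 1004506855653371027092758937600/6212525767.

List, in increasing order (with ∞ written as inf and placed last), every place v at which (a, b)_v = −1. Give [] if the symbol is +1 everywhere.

[2, 19]

Mod squares: a ≡ 247, b ≡ 323323. Check v ∈ {∞, 2, 3, 5, 7, 11, 13, 17, 19, 23, 31}.
v=23: a=23^2·(≡15), b=23^2·(≡2) mod 23; (15|23)=-1, (2|23)=+1; (−1)^{2·2·11}·(-1)^2·(+1)^2 = +1.
v=17: a=17^2·(≡8), b=17^3·(≡8) mod 17; (8|17)=+1, (8|17)=+1; (−1)^{2·3·8}·(+1)^3·(+1)^2 = +1.
v=3: a=3^-2·(≡1), b=3^0·(≡1) mod 3; (1|3)=+1, (1|3)=+1; (−1)^{-2·0·1}·(+1)^0·(+1)^-2 = +1.
v=∞: 247 > 0 and 323323 > 0  ⇒  (a,b)_∞ = +1.
v=13: a=13^1·(≡5), b=13^3·(≡7) mod 13; (5|13)=-1, (7|13)=-1; (−1)^{1·3·6}·(-1)^3·(-1)^1 = +1.
v=5: a=5^2·(≡3), b=5^2·(≡2) mod 5; (3|5)=-1, (2|5)=-1; (−1)^{2·2·2}·(-1)^2·(-1)^2 = +1.
v=31: a=31^-4·(≡30), b=31^-6·(≡15) mod 31; (30|31)=-1, (15|31)=-1; (−1)^{-4·-6·15}·(-1)^-6·(-1)^-4 = +1.
v=7: a=7^0·(≡2), b=7^-1·(≡6) mod 7; (2|7)=+1, (6|7)=-1; (−1)^{0·-1·3}·(+1)^-1·(-1)^0 = +1.
v=2: v_2(a)=8, v_2(b)=14; units ≡ 7, 3 (mod 8); ε·ε+αω+βω = 1·1+8·1+14·0 ≡ 1  ⇒  (a,b)_2 = -1.
v=19: a=19^5·(≡14), b=19^9·(≡10) mod 19; (14|19)=-1, (10|19)=-1; (−1)^{5·9·9}·(-1)^9·(-1)^5 = -1.
v=11: a=11^2·(≡1), b=11^3·(≡9) mod 11; (1|11)=+1, (9|11)=+1; (−1)^{2·3·5}·(+1)^3·(+1)^2 = +1.
Ram(247, 323323) = {2, 19}; no ℚ_2-point on the conic.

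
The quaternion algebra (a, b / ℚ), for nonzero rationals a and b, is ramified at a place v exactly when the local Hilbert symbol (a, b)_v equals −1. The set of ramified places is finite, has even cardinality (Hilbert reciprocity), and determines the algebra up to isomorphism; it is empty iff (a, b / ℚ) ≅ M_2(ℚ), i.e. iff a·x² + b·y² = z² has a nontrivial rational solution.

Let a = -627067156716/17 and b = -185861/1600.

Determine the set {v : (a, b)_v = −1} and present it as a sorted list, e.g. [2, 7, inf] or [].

[7, 11, 13, inf]

Mod squares: a ≡ -323323, b ≡ -221. Check v ∈ {∞, 2, 3, 5, 7, 11, 13, 17, 19, 29}.
v=19: a=19^1·(≡9), b=19^0·(≡4) mod 19; (9|19)=+1, (4|19)=+1; (−1)^{1·0·9}·(+1)^0·(+1)^1 = +1.
v=29: a=29^2·(≡21), b=29^2·(≡8) mod 29; (21|29)=-1, (8|29)=-1; (−1)^{2·2·14}·(-1)^2·(-1)^2 = +1.
v=5: a=5^0·(≡2), b=5^-2·(≡1) mod 5; (2|5)=-1, (1|5)=+1; (−1)^{0·-2·2}·(-1)^-2·(+1)^0 = +1.
v=2: v_2(a)=2, v_2(b)=-6; units ≡ 5, 3 (mod 8); ε·ε+αω+βω = 0·1+2·1+-6·1 ≡ 0  ⇒  (a,b)_2 = +1.
v=∞: -323323 < 0 and -221 < 0  ⇒  (a,b)_∞ = -1.
v=7: a=7^1·(≡1), b=7^0·(≡6) mod 7; (1|7)=+1, (6|7)=-1; (−1)^{1·0·3}·(+1)^0·(-1)^1 = -1.
v=13: a=13^1·(≡11), b=13^1·(≡3) mod 13; (11|13)=-1, (3|13)=+1; (−1)^{1·1·6}·(-1)^1·(+1)^1 = -1.
v=11: a=11^3·(≡10), b=11^0·(≡10) mod 11; (10|11)=-1, (10|11)=-1; (−1)^{3·0·5}·(-1)^0·(-1)^3 = -1.
v=3: a=3^4·(≡2), b=3^0·(≡1) mod 3; (2|3)=-1, (1|3)=+1; (−1)^{4·0·1}·(-1)^0·(+1)^4 = +1.
v=17: a=17^-1·(≡13), b=17^1·(≡16) mod 17; (13|17)=+1, (16|17)=+1; (−1)^{-1·1·8}·(+1)^1·(+1)^-1 = +1.
(-323323, -221 / ℚ) ramifies at {7, 11, 13, ∞}: a division algebra.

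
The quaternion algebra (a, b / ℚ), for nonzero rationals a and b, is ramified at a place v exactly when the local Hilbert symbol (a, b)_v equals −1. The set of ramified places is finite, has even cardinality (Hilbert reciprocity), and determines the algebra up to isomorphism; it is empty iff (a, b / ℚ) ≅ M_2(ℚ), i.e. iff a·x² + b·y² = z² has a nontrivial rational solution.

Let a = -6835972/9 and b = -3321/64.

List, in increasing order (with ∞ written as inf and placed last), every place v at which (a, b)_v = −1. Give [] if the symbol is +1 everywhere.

Mod squares: a ≡ -1708993, b ≡ -41. Check v ∈ {∞, 2, 3, 11, 13, 17, 19, 37, 41}.
v=∞: -1708993 < 0 and -41 < 0  ⇒  (a,b)_∞ = -1.
v=41: a=41^0·(≡9), b=41^1·(≡25) mod 41; (9|41)=+1, (25|41)=+1; (−1)^{0·1·20}·(+1)^1·(+1)^0 = +1.
v=37: a=37^1·(≡23), b=37^0·(≡25) mod 37; (23|37)=-1, (25|37)=+1; (−1)^{1·0·18}·(-1)^0·(+1)^1 = +1.
v=13: a=13^1·(≡5), b=13^0·(≡6) mod 13; (5|13)=-1, (6|13)=-1; (−1)^{1·0·6}·(-1)^0·(-1)^1 = -1.
v=3: a=3^-2·(≡2), b=3^4·(≡1) mod 3; (2|3)=-1, (1|3)=+1; (−1)^{-2·4·1}·(-1)^4·(+1)^-2 = +1.
v=2: v_2(a)=2, v_2(b)=-6; units ≡ 7, 7 (mod 8); ε·ε+αω+βω = 1·1+2·0+-6·0 ≡ 1  ⇒  (a,b)_2 = -1.
v=19: a=19^1·(≡8), b=19^0·(≡6) mod 19; (8|19)=-1, (6|19)=+1; (−1)^{1·0·9}·(-1)^0·(+1)^1 = +1.
v=11: a=11^1·(≡9), b=11^0·(≡5) mod 11; (9|11)=+1, (5|11)=+1; (−1)^{1·0·5}·(+1)^0·(+1)^1 = +1.
v=17: a=17^1·(≡4), b=17^0·(≡10) mod 17; (4|17)=+1, (10|17)=-1; (−1)^{1·0·8}·(+1)^0·(-1)^1 = -1.
|Ram(-1708993, -41)| = 4, even; anisotropic at {2, 13, 17, ∞}.

[2, 13, 17, inf]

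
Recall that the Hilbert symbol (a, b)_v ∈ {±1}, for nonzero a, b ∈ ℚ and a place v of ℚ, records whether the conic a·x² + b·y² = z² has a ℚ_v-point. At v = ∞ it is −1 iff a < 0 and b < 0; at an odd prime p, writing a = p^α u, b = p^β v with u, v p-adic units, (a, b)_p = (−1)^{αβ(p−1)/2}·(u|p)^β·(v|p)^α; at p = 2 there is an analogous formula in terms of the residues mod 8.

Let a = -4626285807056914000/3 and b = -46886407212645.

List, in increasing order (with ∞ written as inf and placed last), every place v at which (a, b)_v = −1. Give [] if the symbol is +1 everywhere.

[3, 7, 11, 13, 29, inf]

(a, b) ≡ (-4360010655, -189805) mod (ℚ^×)²; places V = {2, 3, 5, 7, 11, 13, 17, 19, 29, 31, ∞}.
(a,b)_29: α=1, u≡8; β=1, v≡9 (mod 29); (8|29)=-1, (9|29)=+1; sign (−1)^0·-1^1·+1^1 = -1.
(a,b)_2: α=4, β=0; u≡1, v≡3 (mod 8); ε(u)ε(v)=0·1, αω(v)=4·1, βω(u)=0·0; sum ≡ 0  ⇒  +1.
(a,b)_31: α=3, u≡1; β=2, v≡7 (mod 31); (1|31)=+1, (7|31)=+1; sign (−1)^0·+1^2·+1^3 = +1.
(a,b)_∞: sgn(-4360010655)=−, sgn(-189805)=−, so -1.
(a,b)_13: α=3, u≡8; β=4, v≡6 (mod 13); (8|13)=-1, (6|13)=-1; sign (−1)^0·-1^4·-1^3 = -1.
(a,b)_5: α=3, u≡1; β=1, v≡1 (mod 5); (1|5)=+1, (1|5)=+1; sign (−1)^0·+1^1·+1^3 = +1.
(a,b)_19: α=1, u≡8; β=0, v≡4 (mod 19); (8|19)=-1, (4|19)=+1; sign (−1)^0·-1^0·+1^1 = +1.
(a,b)_3: α=-1, u≡2; β=2, v≡2 (mod 3); (2|3)=-1, (2|3)=-1; sign (−1)^0·-1^2·-1^-1 = -1.
(a,b)_7: α=3, u≡5; β=1, v≡5 (mod 7); (5|7)=-1, (5|7)=-1; sign (−1)^1·-1^1·-1^3 = -1.
(a,b)_11: α=1, u≡5; β=1, v≡5 (mod 11); (5|11)=+1, (5|11)=+1; sign (−1)^1·+1^1·+1^1 = -1.
(a,b)_17: α=1, u≡16; β=1, v≡1 (mod 17); (16|17)=+1, (1|17)=+1; sign (−1)^0·+1^1·+1^1 = +1.
(-4360010655, -189805 / ℚ) ramifies at {3, 7, 11, 13, 29, ∞}: a division algebra.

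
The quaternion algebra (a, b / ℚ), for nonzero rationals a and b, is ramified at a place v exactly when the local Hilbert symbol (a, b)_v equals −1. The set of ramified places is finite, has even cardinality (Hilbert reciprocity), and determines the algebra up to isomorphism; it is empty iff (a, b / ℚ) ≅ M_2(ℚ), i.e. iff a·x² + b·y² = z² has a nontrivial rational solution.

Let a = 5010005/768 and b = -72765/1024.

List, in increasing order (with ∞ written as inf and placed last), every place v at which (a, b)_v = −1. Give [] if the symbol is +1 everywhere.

(a, b) ≡ (15, -165) mod (ℚ^×)²; places V = {2, 3, 5, 7, 11, 13, ∞}.
(a,b)_3: α=-1, u≡2; β=3, v≡2 (mod 3); (2|3)=-1, (2|3)=-1; sign (−1)^1·-1^3·-1^-1 = -1.
(a,b)_13: α=2, u≡5; β=0, v≡10 (mod 13); (5|13)=-1, (10|13)=+1; sign (−1)^0·-1^0·+1^2 = +1.
(a,b)_2: α=-8, β=-10; u≡7, v≡3 (mod 8); ε(u)ε(v)=1·1, αω(v)=-8·1, βω(u)=-10·0; sum ≡ 1  ⇒  -1.
(a,b)_∞: sgn(15)=+, sgn(-165)=−, so +1.
(a,b)_7: α=2, u≡2; β=2, v≡3 (mod 7); (2|7)=+1, (3|7)=-1; sign (−1)^0·+1^2·-1^2 = +1.
(a,b)_5: α=1, u≡2; β=1, v≡3 (mod 5); (2|5)=-1, (3|5)=-1; sign (−1)^0·-1^1·-1^1 = +1.
(a,b)_11: α=2, u≡5; β=1, v≡7 (mod 11); (5|11)=+1, (7|11)=-1; sign (−1)^0·+1^1·-1^2 = +1.
|Ram(15, -165)| = 2, even; anisotropic at {2, 3}.

[2, 3]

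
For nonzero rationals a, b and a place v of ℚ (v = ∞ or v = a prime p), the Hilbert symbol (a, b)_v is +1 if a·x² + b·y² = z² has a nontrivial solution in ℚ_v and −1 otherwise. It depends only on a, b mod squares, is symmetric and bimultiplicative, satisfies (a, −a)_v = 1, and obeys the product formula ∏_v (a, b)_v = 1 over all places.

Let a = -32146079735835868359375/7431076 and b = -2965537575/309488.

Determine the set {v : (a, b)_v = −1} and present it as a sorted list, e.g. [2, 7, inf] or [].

(a, b) ≡ (-247, -5681) mod (ℚ^×)²; places V = {2, 3, 5, 7, 11, 13, 17, 19, 23, 29, 47, ∞}.
(a,b)_19: α=3, u≡5; β=1, v≡16 (mod 19); (5|19)=+1, (16|19)=+1; sign (−1)^1·+1^1·+1^3 = -1.
(a,b)_7: α=2, u≡5; β=2, v≡5 (mod 7); (5|7)=-1, (5|7)=-1; sign (−1)^0·-1^2·-1^2 = +1.
(a,b)_5: α=8, u≡2; β=2, v≡4 (mod 5); (2|5)=-1, (4|5)=+1; sign (−1)^0·-1^2·+1^8 = +1.
(a,b)_2: α=-2, β=-4; u≡1, v≡7 (mod 8); ε(u)ε(v)=0·1, αω(v)=-2·0, βω(u)=-4·0; sum ≡ 0  ⇒  +1.
(a,b)_23: α=2, u≡3; β=-1, v≡16 (mod 23); (3|23)=+1, (16|23)=+1; sign (−1)^0·+1^-1·+1^2 = +1.
(a,b)_∞: sgn(-247)=−, sgn(-5681)=−, so -1.
(a,b)_29: α=-2, u≡26; β=-2, v≡27 (mod 29); (26|29)=-1, (27|29)=-1; sign (−1)^0·-1^-2·-1^-2 = +1.
(a,b)_47: α=-2, u≡44; β=0, v≡1 (mod 47); (44|47)=-1, (1|47)=+1; sign (−1)^0·-1^0·+1^-2 = +1.
(a,b)_17: α=2, u≡9; β=0, v≡7 (mod 17); (9|17)=+1, (7|17)=-1; sign (−1)^0·+1^0·-1^2 = +1.
(a,b)_13: α=3, u≡8; β=1, v≡7 (mod 13); (8|13)=-1, (7|13)=-1; sign (−1)^0·-1^1·-1^3 = +1.
(a,b)_3: α=6, u≡2; β=4, v≡1 (mod 3); (2|3)=-1, (1|3)=+1; sign (−1)^0·-1^4·+1^6 = +1.
(a,b)_11: α=0, u≡7; β=2, v≡10 (mod 11); (7|11)=-1, (10|11)=-1; sign (−1)^0·-1^2·-1^0 = +1.
|Ram(-247, -5681)| = 2, even; anisotropic at {19, ∞}.

[19, inf]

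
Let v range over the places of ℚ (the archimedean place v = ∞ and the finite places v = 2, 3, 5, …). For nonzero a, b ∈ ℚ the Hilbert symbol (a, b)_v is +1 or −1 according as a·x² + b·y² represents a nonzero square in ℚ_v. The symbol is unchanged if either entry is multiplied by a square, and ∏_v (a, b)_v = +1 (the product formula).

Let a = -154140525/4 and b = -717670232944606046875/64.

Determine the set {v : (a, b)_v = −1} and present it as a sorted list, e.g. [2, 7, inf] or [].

Mod squares: a ≡ -13981, b ≡ -97867. Check v ∈ {∞, 2, 3, 5, 7, 11, 31, 41}.
v=3: a=3^2·(≡2), b=3^0·(≡2) mod 3; (2|3)=-1, (2|3)=-1; (−1)^{2·0·1}·(-1)^0·(-1)^2 = +1.
v=11: a=11^1·(≡1), b=11^3·(≡10) mod 11; (1|11)=+1, (10|11)=-1; (−1)^{1·3·5}·(+1)^3·(-1)^1 = +1.
v=2: v_2(a)=-2, v_2(b)=-6; units ≡ 3, 5 (mod 8); ε·ε+αω+βω = 1·0+-2·1+-6·1 ≡ 0  ⇒  (a,b)_2 = +1.
v=7: a=7^2·(≡3), b=7^5·(≡6) mod 7; (3|7)=-1, (6|7)=-1; (−1)^{2·5·3}·(-1)^5·(-1)^2 = -1.
v=∞: -13981 < 0 and -97867 < 0  ⇒  (a,b)_∞ = -1.
v=5: a=5^2·(≡1), b=5^6·(≡2) mod 5; (1|5)=+1, (2|5)=-1; (−1)^{2·6·2}·(+1)^6·(-1)^2 = +1.
v=31: a=31^1·(≡8), b=31^3·(≡9) mod 31; (8|31)=+1, (9|31)=+1; (−1)^{1·3·15}·(+1)^3·(+1)^1 = -1.
v=41: a=41^1·(≡13), b=41^3·(≡25) mod 41; (13|41)=-1, (25|41)=+1; (−1)^{1·3·20}·(-1)^3·(+1)^1 = -1.
(-13981, -97867 / ℚ) ramifies at {7, 31, 41, ∞}: a division algebra.

[7, 31, 41, inf]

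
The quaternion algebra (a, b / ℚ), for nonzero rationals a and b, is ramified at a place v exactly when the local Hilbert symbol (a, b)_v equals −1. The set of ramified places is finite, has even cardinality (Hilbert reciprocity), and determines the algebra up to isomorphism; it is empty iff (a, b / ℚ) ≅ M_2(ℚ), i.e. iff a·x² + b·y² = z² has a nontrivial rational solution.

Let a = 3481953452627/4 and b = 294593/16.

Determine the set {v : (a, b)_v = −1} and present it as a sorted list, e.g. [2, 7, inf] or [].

Mod squares: a ≡ 6516107, b ≡ 294593. Check v ∈ {∞, 2, 13, 17, 19, 23, 31, 37, 43}.
v=17: a=17^2·(≡10), b=17^1·(≡11) mod 17; (10|17)=-1, (11|17)=-1; (−1)^{2·1·8}·(-1)^1·(-1)^2 = -1.
v=2: v_2(a)=-2, v_2(b)=-4; units ≡ 3, 1 (mod 8); ε·ε+αω+βω = 1·0+-2·0+-4·1 ≡ 0  ⇒  (a,b)_2 = +1.
v=31: a=31^1·(≡13), b=31^1·(≡3) mod 31; (13|31)=-1, (3|31)=-1; (−1)^{1·1·15}·(-1)^1·(-1)^1 = -1.
v=19: a=19^1·(≡18), b=19^0·(≡7) mod 19; (18|19)=-1, (7|19)=+1; (−1)^{1·0·9}·(-1)^0·(+1)^1 = +1.
v=13: a=13^1·(≡2), b=13^1·(≡5) mod 13; (2|13)=-1, (5|13)=-1; (−1)^{1·1·6}·(-1)^1·(-1)^1 = +1.
v=23: a=23^1·(≡9), b=23^0·(≡2) mod 23; (9|23)=+1, (2|23)=+1; (−1)^{1·0·11}·(+1)^0·(+1)^1 = +1.
v=37: a=37^1·(≡12), b=37^0·(≡30) mod 37; (12|37)=+1, (30|37)=+1; (−1)^{1·0·18}·(+1)^0·(+1)^1 = +1.
v=43: a=43^2·(≡38), b=43^1·(≡17) mod 43; (38|43)=+1, (17|43)=+1; (−1)^{2·1·21}·(+1)^1·(+1)^2 = +1.
v=∞: 6516107 > 0 and 294593 > 0  ⇒  (a,b)_∞ = +1.
|Ram(6516107, 294593)| = 2, even; anisotropic at {17, 31}.

[17, 31]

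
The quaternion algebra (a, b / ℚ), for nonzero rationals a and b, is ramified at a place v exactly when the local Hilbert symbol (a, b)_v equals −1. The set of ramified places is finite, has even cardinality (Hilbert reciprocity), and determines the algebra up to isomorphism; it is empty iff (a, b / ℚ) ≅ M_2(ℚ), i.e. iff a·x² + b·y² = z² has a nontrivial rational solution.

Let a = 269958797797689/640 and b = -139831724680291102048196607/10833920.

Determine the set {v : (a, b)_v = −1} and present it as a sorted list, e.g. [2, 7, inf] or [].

(a, b) ≡ (5610, -715) mod (ℚ^×)²; places V = {2, 3, 5, 7, 11, 13, 17, 23, ∞}.
(a,b)_7: α=4, u≡3; β=6, v≡6 (mod 7); (3|7)=-1, (6|7)=-1; sign (−1)^0·-1^6·-1^4 = +1.
(a,b)_13: α=2, u≡2; β=3, v≡1 (mod 13); (2|13)=-1, (1|13)=+1; sign (−1)^0·-1^3·+1^2 = -1.
(a,b)_2: α=-7, β=-12; u≡5, v≡5 (mod 8); ε(u)ε(v)=0·0, αω(v)=-7·1, βω(u)=-12·1; sum ≡ 1  ⇒  -1.
(a,b)_∞: sgn(5610)=+, sgn(-715)=−, so +1.
(a,b)_17: α=1, u≡5; β=2, v≡1 (mod 17); (5|17)=-1, (1|17)=+1; sign (−1)^0·-1^2·+1^1 = +1.
(a,b)_3: α=5, u≡1; β=8, v≡2 (mod 3); (1|3)=+1, (2|3)=-1; sign (−1)^0·+1^8·-1^5 = -1.
(a,b)_11: α=5, u≡3; β=11, v≡9 (mod 11); (3|11)=+1, (9|11)=+1; sign (−1)^1·+1^11·+1^5 = -1.
(a,b)_5: α=-1, u≡3; β=-1, v≡2 (mod 5); (3|5)=-1, (2|5)=-1; sign (−1)^0·-1^-1·-1^-1 = +1.
(a,b)_23: α=0, u≡5; β=-2, v≡11 (mod 23); (5|23)=-1, (11|23)=-1; sign (−1)^0·-1^-2·-1^0 = +1.
(5610, -715 / ℚ) ramifies at {2, 3, 11, 13}: a division algebra.

[2, 3, 11, 13]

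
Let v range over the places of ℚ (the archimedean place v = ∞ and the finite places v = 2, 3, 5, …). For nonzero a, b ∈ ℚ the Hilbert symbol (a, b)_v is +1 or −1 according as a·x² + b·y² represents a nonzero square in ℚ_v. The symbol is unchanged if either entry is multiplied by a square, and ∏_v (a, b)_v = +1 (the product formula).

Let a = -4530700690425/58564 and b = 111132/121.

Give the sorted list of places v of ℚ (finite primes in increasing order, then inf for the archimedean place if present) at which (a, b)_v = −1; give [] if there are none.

(a, b) ≡ (-217, 7) mod (ℚ^×)²; places V = {2, 3, 5, 7, 11, 13, 19, 31, ∞}.
(a,b)_2: α=-2, β=2; u≡7, v≡7 (mod 8); ε(u)ε(v)=1·1, αω(v)=-2·0, βω(u)=2·0; sum ≡ 1  ⇒  -1.
(a,b)_31: α=1, u≡21; β=0, v≡1 (mod 31); (21|31)=-1, (1|31)=+1; sign (−1)^0·-1^0·+1^1 = +1.
(a,b)_11: α=-4, u≡9; β=-2, v≡10 (mod 11); (9|11)=+1, (10|11)=-1; sign (−1)^0·+1^-2·-1^-4 = +1.
(a,b)_19: α=2, u≡11; β=0, v≡11 (mod 19); (11|19)=+1, (11|19)=+1; sign (−1)^0·+1^0·+1^2 = +1.
(a,b)_∞: sgn(-217)=−, sgn(7)=+, so +1.
(a,b)_5: α=2, u≡2; β=0, v≡2 (mod 5); (2|5)=-1, (2|5)=-1; sign (−1)^0·-1^0·-1^2 = +1.
(a,b)_13: α=4, u≡3; β=0, v≡2 (mod 13); (3|13)=+1, (2|13)=-1; sign (−1)^0·+1^0·-1^4 = +1.
(a,b)_3: α=4, u≡2; β=4, v≡1 (mod 3); (2|3)=-1, (1|3)=+1; sign (−1)^0·-1^4·+1^4 = +1.
(a,b)_7: α=1, u≡2; β=3, v≡1 (mod 7); (2|7)=+1, (1|7)=+1; sign (−1)^1·+1^3·+1^1 = -1.
(-217, 7 / ℚ) ramifies at {2, 7}: a division algebra.

[2, 7]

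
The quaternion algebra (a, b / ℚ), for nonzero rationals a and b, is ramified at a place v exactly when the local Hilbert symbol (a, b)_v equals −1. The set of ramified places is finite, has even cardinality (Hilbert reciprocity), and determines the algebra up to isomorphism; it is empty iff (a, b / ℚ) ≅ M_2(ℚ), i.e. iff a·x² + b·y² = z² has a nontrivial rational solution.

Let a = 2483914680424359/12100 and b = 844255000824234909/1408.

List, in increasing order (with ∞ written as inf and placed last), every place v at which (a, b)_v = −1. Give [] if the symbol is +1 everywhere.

[2, 11]

(a, b) ≡ (39, 2624622) mod (ℚ^×)²; places V = {2, 3, 5, 7, 11, 13, 19, 23, 31, 41, ∞}.
(a,b)_7: α=2, u≡2; β=3, v≡5 (mod 7); (2|7)=+1, (5|7)=-1; sign (−1)^0·+1^3·-1^2 = +1.
(a,b)_11: α=-2, u≡6; β=-1, v≡9 (mod 11); (6|11)=-1, (9|11)=+1; sign (−1)^0·-1^-1·+1^-2 = -1.
(a,b)_3: α=3, u≡1; β=1, v≡2 (mod 3); (1|3)=+1, (2|3)=-1; sign (−1)^1·+1^1·-1^3 = +1.
(a,b)_2: α=-2, β=-7; u≡7, v≡7 (mod 8); ε(u)ε(v)=1·1, αω(v)=-2·0, βω(u)=-7·0; sum ≡ 1  ⇒  -1.
(a,b)_13: α=3, u≡3; β=3, v≡12 (mod 13); (3|13)=+1, (12|13)=+1; sign (−1)^0·+1^3·+1^3 = +1.
(a,b)_5: α=-2, u≡1; β=0, v≡3 (mod 5); (1|5)=+1, (3|5)=-1; sign (−1)^0·+1^0·-1^-2 = +1.
(a,b)_41: α=2, u≡36; β=2, v≡24 (mod 41); (36|41)=+1, (24|41)=-1; sign (−1)^0·+1^2·-1^2 = +1.
(a,b)_∞: sgn(39)=+, sgn(2624622)=+, so +1.
(a,b)_19: α=0, u≡6; β=1, v≡10 (mod 19); (6|19)=+1, (10|19)=-1; sign (−1)^0·+1^1·-1^0 = +1.
(a,b)_23: α=2, u≡16; β=3, v≡22 (mod 23); (16|23)=+1, (22|23)=-1; sign (−1)^0·+1^3·-1^2 = +1.
(a,b)_31: α=2, u≡25; β=2, v≡25 (mod 31); (25|31)=+1, (25|31)=+1; sign (−1)^0·+1^2·+1^2 = +1.
(39, 2624622 / ℚ) ramifies at {2, 11}: a division algebra.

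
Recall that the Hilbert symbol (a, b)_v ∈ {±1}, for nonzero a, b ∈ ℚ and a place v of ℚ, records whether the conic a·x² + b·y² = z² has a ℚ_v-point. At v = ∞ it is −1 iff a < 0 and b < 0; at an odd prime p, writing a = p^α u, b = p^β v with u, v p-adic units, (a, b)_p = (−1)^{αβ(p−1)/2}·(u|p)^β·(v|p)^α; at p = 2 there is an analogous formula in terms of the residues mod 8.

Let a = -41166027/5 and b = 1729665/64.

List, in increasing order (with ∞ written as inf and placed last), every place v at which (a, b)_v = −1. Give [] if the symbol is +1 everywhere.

[]

(a, b) ≡ (-1615, 665) mod (ℚ^×)²; places V = {2, 3, 5, 7, 17, 19, ∞}.
(a,b)_5: α=-1, u≡3; β=1, v≡2 (mod 5); (3|5)=-1, (2|5)=-1; sign (−1)^0·-1^1·-1^-1 = +1.
(a,b)_7: α=2, u≡2; β=1, v≡2 (mod 7); (2|7)=+1, (2|7)=+1; sign (−1)^0·+1^1·+1^2 = +1.
(a,b)_19: α=1, u≡14; β=1, v≡9 (mod 19); (14|19)=-1, (9|19)=+1; sign (−1)^1·-1^1·+1^1 = +1.
(a,b)_∞: sgn(-1615)=−, sgn(665)=+, so +1.
(a,b)_2: α=0, β=-6; u≡1, v≡1 (mod 8); ε(u)ε(v)=0·0, αω(v)=0·0, βω(u)=-6·0; sum ≡ 0  ⇒  +1.
(a,b)_17: α=3, u≡14; β=2, v≡4 (mod 17); (14|17)=-1, (4|17)=+1; sign (−1)^0·-1^2·+1^3 = +1.
(a,b)_3: α=2, u≡2; β=2, v≡2 (mod 3); (2|3)=-1, (2|3)=-1; sign (−1)^0·-1^2·-1^2 = +1.
Every local symbol is +1, so the conic -1615·x² + 665·y² = z² has ℚ_v-points for all v and hence a ℚ-point; (a, b / ℚ) ≅ M_2(ℚ).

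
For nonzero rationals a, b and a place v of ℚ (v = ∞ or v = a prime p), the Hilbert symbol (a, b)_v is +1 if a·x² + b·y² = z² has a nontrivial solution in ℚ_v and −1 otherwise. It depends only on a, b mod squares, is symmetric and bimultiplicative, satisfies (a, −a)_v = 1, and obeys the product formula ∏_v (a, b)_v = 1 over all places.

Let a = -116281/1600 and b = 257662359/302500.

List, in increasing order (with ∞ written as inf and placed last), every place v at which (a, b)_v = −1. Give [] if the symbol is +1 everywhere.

[2, 31]

(a, b) ≡ (-1, 31) mod (ℚ^×)²; places V = {2, 3, 5, 11, 31, ∞}.
(a,b)_∞: sgn(-1)=−, sgn(31)=+, so +1.
(a,b)_2: α=-6, β=-2; u≡7, v≡7 (mod 8); ε(u)ε(v)=1·1, αω(v)=-6·0, βω(u)=-2·0; sum ≡ 1  ⇒  -1.
(a,b)_5: α=-2, u≡1; β=-4, v≡1 (mod 5); (1|5)=+1, (1|5)=+1; sign (−1)^0·+1^-4·+1^-2 = +1.
(a,b)_31: α=2, u≡23; β=5, v≡20 (mod 31); (23|31)=-1, (20|31)=+1; sign (−1)^0·-1^5·+1^2 = -1.
(a,b)_3: α=0, u≡2; β=2, v≡1 (mod 3); (2|3)=-1, (1|3)=+1; sign (−1)^0·-1^2·+1^0 = +1.
(a,b)_11: α=2, u≡8; β=-2, v≡3 (mod 11); (8|11)=-1, (3|11)=+1; sign (−1)^0·-1^-2·+1^2 = +1.
(-1, 31 / ℚ) ramifies at {2, 31}: a division algebra.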